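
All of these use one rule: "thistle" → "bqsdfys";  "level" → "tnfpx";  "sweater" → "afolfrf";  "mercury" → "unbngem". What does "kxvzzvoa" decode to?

colonial

In thistle: t→b is +8, h→q is +9, i→s is +10, s→d is +11 — the shift increases by 1 each position. Each letter shifts forward by (position + 8), i.e. 8, 9, 10, … — the shift grows by one for each successive letter.
Reversing it on kxvzzvoa: k−8=c, x−9=o, v−10=l, z−11=o, z−12=n, v−13=i, o−14=a, a−15=l.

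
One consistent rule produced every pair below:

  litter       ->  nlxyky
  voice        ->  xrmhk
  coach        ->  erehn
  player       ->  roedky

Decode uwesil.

stance

Each letter shifts forward by (position + 2), i.e. 2, 3, 4, … — the shift grows by one for each successive letter.
Undoing it on uwesil: u−2=s, w−3=t, e−4=a, s−5=n, i−6=c, l−7=e.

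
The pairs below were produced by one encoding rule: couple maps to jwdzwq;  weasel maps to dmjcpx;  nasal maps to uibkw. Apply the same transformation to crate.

jzjdp

In couple: c→j is +7, o→w is +8, u→d is +9, p→z is +10 — the shift increases by 1 each position. The shift increases by 1 at each position, starting from +7: 7, 8, 9, ….
For crate: c+7=j, r+8=z, a+9=j, t+10=d, e+11=p.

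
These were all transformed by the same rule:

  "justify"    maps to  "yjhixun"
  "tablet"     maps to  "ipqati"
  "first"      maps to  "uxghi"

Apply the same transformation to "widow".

Compare letters: j→y is +15, u→j is +15, s→h is +15 — a constant shift. It's a constant shift of +15 (ROT15).
On widow: w+15=l, i+15=x, d+15=s, o+15=d, w+15=l.

lxsdl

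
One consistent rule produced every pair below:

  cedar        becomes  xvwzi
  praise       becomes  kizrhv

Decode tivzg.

great

Each pair mirrors across the alphabet (c↔x, e↔v, d↔w): positions sum to 25. This is the alphabet-reversal cipher (Atbash): a becomes z, b becomes y, etc.
Decoding tivzg: t↔g, i↔r, v↔e, z↔a, g↔t.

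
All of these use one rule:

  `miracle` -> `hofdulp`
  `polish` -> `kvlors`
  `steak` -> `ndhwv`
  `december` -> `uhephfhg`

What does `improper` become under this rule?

uhsruspl

Two steps: reverse the string, then apply a Caesar shift of +3.
For improper: reverse → reporpmi; then shift: r+3=u, e+3=h, p+3=s, o+3=r, r+3=u, p+3=s, m+3=p, i+3=l.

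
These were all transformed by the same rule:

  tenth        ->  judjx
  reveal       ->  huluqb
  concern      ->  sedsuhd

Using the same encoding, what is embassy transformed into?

ucrqiio

Compare letters: t→j is +16, e→u is +16, n→d is +16 — a constant shift. It's a constant shift of +16 (ROT16).
On embassy: e+16=u, m+16=c, b+16=r, a+16=q, s+16=i, s+16=i, y+16=o.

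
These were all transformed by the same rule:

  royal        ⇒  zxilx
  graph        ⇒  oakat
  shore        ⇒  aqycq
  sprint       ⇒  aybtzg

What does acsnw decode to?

stick

The shift increases by 1 at each position, starting from +8: 8, 9, 10, ….
Reversing it on acsnw: a−8=s, c−9=t, s−10=i, n−11=c, w−12=k.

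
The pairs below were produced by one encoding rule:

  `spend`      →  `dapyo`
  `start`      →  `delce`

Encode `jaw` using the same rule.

ulh

Every letter moves 11 places later in the alphabet, wrapping around z→a.
For jaw: j+11=u, a+11=l, w+11=h.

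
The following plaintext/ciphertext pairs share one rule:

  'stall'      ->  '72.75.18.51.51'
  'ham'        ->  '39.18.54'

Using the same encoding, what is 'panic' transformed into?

63.18.57.42.24

s(#19)→72 and t(#20)→75: differences scale by 3, so n = 3·pos + 15. The formula is n = 3×(alphabet index, a=1) + 15.
On panic: p=16→63, a=1→18, n=14→57, i=9→42, c=3→24.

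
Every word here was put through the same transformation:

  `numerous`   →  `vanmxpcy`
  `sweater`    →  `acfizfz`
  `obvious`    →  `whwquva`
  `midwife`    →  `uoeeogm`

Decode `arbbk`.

slate

Shifts by position in numerous: pos 0: n→v (+8), pos 1: u→a (+6), pos 2: m→n (+1), pos 3: e→m (+8), pos 4: r→x (+6), pos 5: o→p (+1) — repeating every 3. A repeating key of period 3 is used — shifts +8, +6, +1 over and over.
Undoing it on arbbk: a−8=s, r−6=l, b−1=a, b−8=t, k−6=e.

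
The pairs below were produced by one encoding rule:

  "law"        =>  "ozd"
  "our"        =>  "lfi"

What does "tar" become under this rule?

Each letter is replaced by its mirror in the alphabet: a↔z, b↔y, c↔x, and so on (the Atbash cipher).
For tar: t↔g, a↔z, r↔i.

gzi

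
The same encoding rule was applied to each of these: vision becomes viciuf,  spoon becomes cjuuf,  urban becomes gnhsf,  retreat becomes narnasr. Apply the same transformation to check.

wtawm

v(21)→v(21) and i(8)→i(8) fit y≡15x+18 (mod 26); the inverse of 15 mod 26 is 7. Treating letters as 0–25, the rule is x ↦ 15x + 18 (mod 26).
Applying it to check: c(2)→15·2+18≡22=w; h(7)→15·7+18≡19=t; e(4)→15·4+18≡0=a; c(2)→15·2+18≡22=w; k(10)→15·10+18≡12=m (all mod 26).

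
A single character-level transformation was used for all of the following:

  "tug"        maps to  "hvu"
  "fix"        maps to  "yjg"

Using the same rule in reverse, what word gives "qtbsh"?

grasp

Two steps: reverse the string, then apply a Caesar shift of +1.
Decoding qtbsh: shift back: q−1=p, t−1=s, b−1=a, s−1=r, h−1=g → psarg; then reverse → grasp.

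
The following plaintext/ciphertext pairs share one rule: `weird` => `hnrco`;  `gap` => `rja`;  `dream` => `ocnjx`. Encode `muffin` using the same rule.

xdqqry

The shift depends on letter class: consonant w→h is +11, but vowel e→n is +9. Two shifts are in play — +9 for a/e/i/o/u, +11 for every other letter.
Applying it to muffin: m(cons)+11=x, u(vowel)+9=d, f(cons)+11=q, f(cons)+11=q, i(vowel)+9=r, n(cons)+11=y.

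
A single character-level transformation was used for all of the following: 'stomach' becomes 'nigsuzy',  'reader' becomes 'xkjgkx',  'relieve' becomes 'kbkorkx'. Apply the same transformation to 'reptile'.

krozvkx

The output letters match the input read backwards, each shifted +6: stomach reversed is hcamots. The word is reversed, then every letter is shifted forward by 6.
For reptile: reverse → elitper; then shift: e+6=k, l+6=r, i+6=o, t+6=z, p+6=v, e+6=k, r+6=x.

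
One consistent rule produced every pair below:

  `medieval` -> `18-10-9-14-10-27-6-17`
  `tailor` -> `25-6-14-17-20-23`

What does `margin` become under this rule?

m is letter #13 and maps to 18: an offset of 5. The number is (letter's place in the alphabet, a=1) + 5.
On margin: m=13→18, a=1→6, r=18→23, g=7→12, i=9→14, n=14→19.

18-6-23-12-14-19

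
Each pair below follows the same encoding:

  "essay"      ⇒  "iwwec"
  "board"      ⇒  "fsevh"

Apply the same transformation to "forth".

Each letter is shifted forward by 4 in the alphabet (a Caesar shift of +4).
For forth: f+4=j, o+4=s, r+4=v, t+4=x, h+4=l.

jsvxl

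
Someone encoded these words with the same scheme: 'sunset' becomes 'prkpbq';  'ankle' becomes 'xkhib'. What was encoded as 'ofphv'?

risky

Compare letters: s→p is +23, u→r is +23, n→k is +23 — a constant shift. This is a Caesar cipher with shift 23.
Reversing it on ofphv: o−23=r, f−23=i, p−23=s, h−23=k, v−23=y.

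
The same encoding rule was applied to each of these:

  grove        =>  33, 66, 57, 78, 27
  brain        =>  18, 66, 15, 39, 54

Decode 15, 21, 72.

Each letter becomes 3×(its alphabet position, a=1..z=26) + 12.
Reversing it on 15, 21, 72: 15→(15−12)÷3=1=a, 21→(21−12)÷3=3=c, 72→(72−12)÷3=20=t.

act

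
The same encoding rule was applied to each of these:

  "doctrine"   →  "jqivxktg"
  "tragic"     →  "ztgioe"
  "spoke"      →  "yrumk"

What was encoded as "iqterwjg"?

conclude

Shifts by position in doctrine: pos 0: d→j (+6), pos 1: o→q (+2), pos 2: c→i (+6), pos 3: t→v (+2) — repeating every 2. It's a Vigenère-style cipher with numeric key [6,2]: position i shifts by key[i mod 2].
Decoding iqterwjg: i−6=c, q−2=o, t−6=n, e−2=c, r−6=l, w−2=u, j−6=d, g−2=e.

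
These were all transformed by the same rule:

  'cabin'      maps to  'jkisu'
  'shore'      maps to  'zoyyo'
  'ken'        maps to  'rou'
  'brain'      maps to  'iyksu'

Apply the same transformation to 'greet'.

nyooa

The shift depends on letter class: consonant c→j is +7, but vowel a→k is +10. Vowels shift forward by 10 and consonants shift forward by 7.
Applying it to greet: g(cons)+7=n, r(cons)+7=y, e(vowel)+10=o, e(vowel)+10=o, t(cons)+7=a.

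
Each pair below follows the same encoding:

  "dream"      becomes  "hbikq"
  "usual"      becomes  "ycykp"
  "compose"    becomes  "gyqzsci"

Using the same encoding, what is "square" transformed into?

Shifts by position in dream: pos 0: d→h (+4), pos 1: r→b (+10), pos 2: e→i (+4), pos 3: a→k (+10) — repeating every 2. A repeating key of period 2 is used — shifts +4, +10 over and over.
Applying it to square: s+4=w, q+10=a, u+4=y, a+10=k, r+4=v, e+10=o.

waykvo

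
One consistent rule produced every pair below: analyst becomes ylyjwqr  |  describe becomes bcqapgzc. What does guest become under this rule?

escqr

It's a constant shift of +24 (ROT24).
On guest: g+24=e, u+24=s, e+24=c, s+24=q, t+24=r.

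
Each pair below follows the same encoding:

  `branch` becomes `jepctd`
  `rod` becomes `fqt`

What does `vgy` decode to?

Read the word backwards and shift each letter +2.
Undoing it on vgy: shift back: v−2=t, g−2=e, y−2=w → tew; then reverse → wet.

wet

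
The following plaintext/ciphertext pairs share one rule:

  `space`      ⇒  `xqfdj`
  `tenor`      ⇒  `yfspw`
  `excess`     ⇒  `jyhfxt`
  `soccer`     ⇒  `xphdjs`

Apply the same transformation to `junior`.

Shifts by position in space: pos 0: s→x (+5), pos 1: p→q (+1), pos 2: a→f (+5), pos 3: c→d (+1) — repeating every 2. A repeating key of period 2 is used — shifts +5, +1 over and over.
On junior: j+5=o, u+1=v, n+5=s, i+1=j, o+5=t, r+1=s.

ovsjts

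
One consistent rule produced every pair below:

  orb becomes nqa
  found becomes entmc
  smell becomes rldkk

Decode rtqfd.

Compare letters: o→n is +25, r→q is +25, b→a is +25 — a constant shift. Every letter moves 25 places later in the alphabet, wrapping around z→a.
Decoding rtqfd: r−25=s, t−25=u, q−25=r, f−25=g, d−25=e.

surge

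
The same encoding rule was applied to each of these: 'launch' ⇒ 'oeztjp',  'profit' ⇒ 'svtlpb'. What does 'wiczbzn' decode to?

In launch: l→o is +3, a→e is +4, u→z is +5, n→t is +6 — the shift increases by 1 each position. The shift increases by 1 at each position, starting from +3: 3, 4, 5, ….
Undoing it on wiczbzn: w−3=t, i−4=e, c−5=x, z−6=t, b−7=u, z−8=r, n−9=e.

texture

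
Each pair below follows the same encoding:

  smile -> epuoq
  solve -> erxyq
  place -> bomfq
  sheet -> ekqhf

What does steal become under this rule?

Shifts by position in smile: pos 0: s→e (+12), pos 1: m→p (+3), pos 2: i→u (+12), pos 3: l→o (+3) — repeating every 2. It's a Vigenère-style cipher with numeric key [12,3]: position i shifts by key[i mod 2].
On steal: s+12=e, t+3=w, e+12=q, a+3=d, l+12=x.

ewqdx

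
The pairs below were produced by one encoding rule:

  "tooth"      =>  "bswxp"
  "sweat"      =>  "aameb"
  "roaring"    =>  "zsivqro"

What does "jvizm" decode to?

The shifts repeat in a cycle of length 2: positions 0,1,… shift by +8, +4, then the pattern repeats.
Undoing it on jvizm: j−8=b, v−4=r, i−8=a, z−4=v, m−8=e.

brave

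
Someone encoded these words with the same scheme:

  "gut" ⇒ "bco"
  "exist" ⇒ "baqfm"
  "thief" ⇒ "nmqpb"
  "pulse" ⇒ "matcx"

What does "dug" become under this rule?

The output letters match the input read backwards, each shifted +8: gut reversed is tug. Read the word backwards and shift each letter +8.
For dug: reverse → gud; then shift: g+8=o, u+8=c, d+8=l.

ocl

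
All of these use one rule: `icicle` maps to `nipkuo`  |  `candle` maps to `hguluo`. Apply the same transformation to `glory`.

lrvzh

In icicle: i→n is +5, c→i is +6, i→p is +7, c→k is +8 — the shift increases by 1 each position. Each letter shifts forward by (position + 5), i.e. 5, 6, 7, … — the shift grows by one for each successive letter.
Applying it to glory: g+5=l, l+6=r, o+7=v, r+8=z, y+9=h.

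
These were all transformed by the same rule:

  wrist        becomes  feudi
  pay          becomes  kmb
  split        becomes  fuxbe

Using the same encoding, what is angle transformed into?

The output letters match the input read backwards, each shifted +12: wrist reversed is tsirw. The word is reversed, then every letter is shifted forward by 12.
For angle: reverse → elgna; then shift: e+12=q, l+12=x, g+12=s, n+12=z, a+12=m.

qxszm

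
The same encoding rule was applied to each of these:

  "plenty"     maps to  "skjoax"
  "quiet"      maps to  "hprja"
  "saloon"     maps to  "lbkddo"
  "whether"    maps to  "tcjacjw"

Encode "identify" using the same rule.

p(15)→s(18) and l(11)→k(10) fit y≡15x+1 (mod 26); the inverse of 15 mod 26 is 7. Each letter's alphabet position (a=0..z=25) is mapped through 15·x+1 mod 26 — an affine cipher.
Applying it to identify: i(8)→15·8+1≡17=r; d(3)→15·3+1≡20=u; e(4)→15·4+1≡9=j; n(13)→15·13+1≡14=o; t(19)→15·19+1≡0=a; i(8)→15·8+1≡17=r; f(5)→15·5+1≡24=y; y(24)→15·24+1≡23=x (all mod 26).

rujoaryx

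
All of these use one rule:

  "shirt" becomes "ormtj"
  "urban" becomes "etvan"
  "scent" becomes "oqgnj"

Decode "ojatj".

start

s(18)→o(14) and h(7)→r(17) fit y≡21x+0 (mod 26); the inverse of 21 mod 26 is 5. This is an affine cipher: with a=0,…,z=25, each position x becomes (21x+0) mod 26.
Decoding ojatj: o(14)→5·(14−0)≡18=s; j(9)→5·(9−0)≡19=t; a(0)→5·(0−0)≡0=a; t(19)→5·(19−0)≡17=r; j(9)→5·(9−0)≡19=t (all mod 26).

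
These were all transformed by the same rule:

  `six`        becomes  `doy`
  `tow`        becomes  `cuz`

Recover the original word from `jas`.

mud

The output letters match the input read backwards, each shifted +6: six reversed is xis. Read the word backwards and shift each letter +6.
Reversing it on jas: shift back: j−6=d, a−6=u, s−6=m → dum; then reverse → mud.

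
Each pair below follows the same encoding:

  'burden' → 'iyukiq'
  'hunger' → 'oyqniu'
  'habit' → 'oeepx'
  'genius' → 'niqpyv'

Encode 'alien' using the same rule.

hpllr

Shifts by position in burden: pos 0: b→i (+7), pos 1: u→y (+4), pos 2: r→u (+3), pos 3: d→k (+7), pos 4: e→i (+4), pos 5: n→q (+3) — repeating every 3. The shifts repeat in a cycle of length 3: positions 0,1,… shift by +7, +4, +3, then the pattern repeats.
For alien: a+7=h, l+4=p, i+3=l, e+7=l, n+4=r.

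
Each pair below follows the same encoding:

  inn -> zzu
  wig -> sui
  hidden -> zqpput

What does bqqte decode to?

sheep

The output letters match the input read backwards, each shifted +12: inn reversed is nni. Read the word backwards and shift each letter +12.
Reversing it on bqqte: shift back: b−12=p, q−12=e, q−12=e, t−12=h, e−12=s → peehs; then reverse → sheep.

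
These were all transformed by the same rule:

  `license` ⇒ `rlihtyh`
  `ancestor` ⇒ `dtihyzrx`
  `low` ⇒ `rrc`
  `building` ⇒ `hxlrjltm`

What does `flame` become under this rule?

The shift depends on letter class: consonant l→r is +6, but vowel i→l is +3. Vowels shift forward by 3 and consonants shift forward by 6.
Applying it to flame: f(cons)+6=l, l(cons)+6=r, a(vowel)+3=d, m(cons)+6=s, e(vowel)+3=h.

lrdsh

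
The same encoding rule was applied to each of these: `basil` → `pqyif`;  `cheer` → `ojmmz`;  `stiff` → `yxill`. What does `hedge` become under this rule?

jmnkm

b(1)→p(15) and a(0)→q(16) fit y≡25x+16 (mod 26); the inverse of 25 mod 26 is 25. Treating letters as 0–25, the rule is x ↦ 25x + 16 (mod 26).
For hedge: h(7)→25·7+16≡9=j; e(4)→25·4+16≡12=m; d(3)→25·3+16≡13=n; g(6)→25·6+16≡10=k; e(4)→25·4+16≡12=m (all mod 26).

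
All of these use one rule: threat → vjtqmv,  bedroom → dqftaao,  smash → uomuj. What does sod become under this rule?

uaf

The rule splits by letter class: vowels +12, consonants +2.
For sod: s(cons)+2=u, o(vowel)+12=a, d(cons)+2=f.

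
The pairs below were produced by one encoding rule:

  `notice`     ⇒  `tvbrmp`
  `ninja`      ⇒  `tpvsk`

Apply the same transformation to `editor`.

In notice: n→t is +6, o→v is +7, t→b is +8, i→r is +9 — the shift increases by 1 each position. Letter i (0-indexed) is shifted by i+6, so successive shifts are 6, 7, 8, ….
Applying it to editor: e+6=k, d+7=k, i+8=q, t+9=c, o+10=y, r+11=c.

kkqcyc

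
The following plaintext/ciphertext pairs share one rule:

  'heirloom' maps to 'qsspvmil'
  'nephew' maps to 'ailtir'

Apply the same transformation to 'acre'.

ivge

The output letters match the input read backwards, each shifted +4: heirloom reversed is moolrieh. Two steps: reverse the string, then apply a Caesar shift of +4.
Applying it to acre: reverse → erca; then shift: e+4=i, r+4=v, c+4=g, a+4=e.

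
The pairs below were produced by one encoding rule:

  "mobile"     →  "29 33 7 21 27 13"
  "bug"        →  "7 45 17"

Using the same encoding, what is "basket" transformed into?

7 5 41 25 13 43

m(#13)→29 and o(#15)→33: differences scale by 2, so n = 2·pos + 3. The formula is n = 2×(alphabet index, a=1) + 3.
On basket: b=2→7, a=1→5, s=19→41, k=11→25, e=5→13, t=20→43.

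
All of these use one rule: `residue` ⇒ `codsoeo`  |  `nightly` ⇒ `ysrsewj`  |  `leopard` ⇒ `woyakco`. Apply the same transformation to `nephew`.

The shift depends on letter class: consonant r→c is +11, but vowel e→o is +10. Two shifts are in play — +10 for a/e/i/o/u, +11 for every other letter.
For nephew: n(cons)+11=y, e(vowel)+10=o, p(cons)+11=a, h(cons)+11=s, e(vowel)+10=o, w(cons)+11=h.

yoasoh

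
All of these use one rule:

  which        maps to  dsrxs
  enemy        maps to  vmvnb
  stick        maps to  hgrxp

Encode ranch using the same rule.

Letters are reflected about the middle of the alphabet (position → 25−position): Atbash.
For ranch: r↔i, a↔z, n↔m, c↔x, h↔s.

izmxs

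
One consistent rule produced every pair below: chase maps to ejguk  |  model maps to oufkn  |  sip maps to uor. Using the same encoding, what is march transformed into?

Two shifts are in play — +6 for a/e/i/o/u, +2 for every other letter.
Applying it to march: m(cons)+2=o, a(vowel)+6=g, r(cons)+2=t, c(cons)+2=e, h(cons)+2=j.

ogtej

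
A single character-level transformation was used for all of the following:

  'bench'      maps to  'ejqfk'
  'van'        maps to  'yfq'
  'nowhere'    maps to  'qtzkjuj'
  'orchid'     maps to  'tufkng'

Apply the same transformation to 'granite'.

jufqnwj

The shift depends on letter class: consonant b→e is +3, but vowel e→j is +5. The rule splits by letter class: vowels +5, consonants +3.
For granite: g(cons)+3=j, r(cons)+3=u, a(vowel)+5=f, n(cons)+3=q, i(vowel)+5=n, t(cons)+3=w, e(vowel)+5=j.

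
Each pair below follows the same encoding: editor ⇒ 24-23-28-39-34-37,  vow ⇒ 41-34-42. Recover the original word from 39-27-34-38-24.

those

e is letter #5 and maps to 24: an offset of 19. Each letter is replaced by its alphabet position (a=1..z=26) + 19.
Decoding 39-27-34-38-24: 39→(39−19)÷1=20=t, 27→(27−19)÷1=8=h, 34→(34−19)÷1=15=o, 38→(38−19)÷1=19=s, 24→(24−19)÷1=5=e.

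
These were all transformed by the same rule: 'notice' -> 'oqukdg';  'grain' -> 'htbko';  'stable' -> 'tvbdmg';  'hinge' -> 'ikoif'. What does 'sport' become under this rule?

trptu

Shifts by position in notice: pos 0: n→o (+1), pos 1: o→q (+2), pos 2: t→u (+1), pos 3: i→k (+2) — repeating every 2. It's a Vigenère-style cipher with numeric key [1,2]: position i shifts by key[i mod 2].
For sport: s+1=t, p+2=r, o+1=p, r+2=t, t+1=u.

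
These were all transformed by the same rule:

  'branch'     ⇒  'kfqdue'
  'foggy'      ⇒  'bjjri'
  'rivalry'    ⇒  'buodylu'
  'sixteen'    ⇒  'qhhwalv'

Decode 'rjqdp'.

Two steps: reverse the string, then apply a Caesar shift of +3.
Decoding rjqdp: shift back: r−3=o, j−3=g, q−3=n, d−3=a, p−3=m → ognam; then reverse → mango.

mango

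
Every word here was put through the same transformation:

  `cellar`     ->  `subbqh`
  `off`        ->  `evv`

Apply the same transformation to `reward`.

humqht

Compare letters: c→s is +16, e→u is +16, l→b is +16 — a constant shift. Every letter moves 16 places later in the alphabet, wrapping around z→a.
On reward: r+16=h, e+16=u, w+16=m, a+16=q, r+16=h, d+16=t.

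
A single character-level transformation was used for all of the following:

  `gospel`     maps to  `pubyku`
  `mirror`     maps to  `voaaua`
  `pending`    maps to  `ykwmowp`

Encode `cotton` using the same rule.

luccuw

The shift depends on letter class: consonant g→p is +9, but vowel o→u is +6. Vowels shift forward by 6 and consonants shift forward by 9.
For cotton: c(cons)+9=l, o(vowel)+6=u, t(cons)+9=c, t(cons)+9=c, o(vowel)+6=u, n(cons)+9=w.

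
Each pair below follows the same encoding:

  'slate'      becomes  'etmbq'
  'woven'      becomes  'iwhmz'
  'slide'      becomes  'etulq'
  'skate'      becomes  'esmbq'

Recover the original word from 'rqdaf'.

Shifts by position in slate: pos 0: s→e (+12), pos 1: l→t (+8), pos 2: a→m (+12), pos 3: t→b (+8) — repeating every 2. A repeating key of period 2 is used — shifts +12, +8 over and over.
Reversing it on rqdaf: r−12=f, q−8=i, d−12=r, a−8=s, f−12=t.

first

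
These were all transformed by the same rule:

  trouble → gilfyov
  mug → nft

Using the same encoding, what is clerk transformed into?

Each pair mirrors across the alphabet (t↔g, r↔i, o↔l): positions sum to 25. Each letter is replaced by its mirror in the alphabet: a↔z, b↔y, c↔x, and so on (the Atbash cipher).
For clerk: c↔x, l↔o, e↔v, r↔i, k↔p.

xovip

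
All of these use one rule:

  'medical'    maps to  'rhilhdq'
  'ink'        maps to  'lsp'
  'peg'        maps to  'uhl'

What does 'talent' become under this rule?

ydqhsy

The shift depends on letter class: consonant m→r is +5, but vowel e→h is +3. Vowels shift forward by 3 and consonants shift forward by 5.
Applying it to talent: t(cons)+5=y, a(vowel)+3=d, l(cons)+5=q, e(vowel)+3=h, n(cons)+5=s, t(cons)+5=y.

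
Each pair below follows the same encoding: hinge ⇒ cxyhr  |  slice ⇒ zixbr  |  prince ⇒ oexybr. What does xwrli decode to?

h(7)→c(2) and i(8)→x(23) fit y≡21x+11 (mod 26); the inverse of 21 mod 26 is 5. This is an affine cipher: with a=0,…,z=25, each position x becomes (21x+11) mod 26.
Undoing it on xwrli: x(23)→5·(23−11)≡8=i; w(22)→5·(22−11)≡3=d; r(17)→5·(17−11)≡4=e; l(11)→5·(11−11)≡0=a; i(8)→5·(8−11)≡11=l (all mod 26).

ideal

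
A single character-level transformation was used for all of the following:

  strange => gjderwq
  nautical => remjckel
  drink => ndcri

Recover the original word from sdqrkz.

wrench

s(18)→g(6) and t(19)→j(9) fit y≡3x+4 (mod 26); the inverse of 3 mod 26 is 9. Each letter's alphabet position (a=0..z=25) is mapped through 3·x+4 mod 26 — an affine cipher.
Decoding sdqrkz: s(18)→9·(18−4)≡22=w; d(3)→9·(3−4)≡17=r; q(16)→9·(16−4)≡4=e; r(17)→9·(17−4)≡13=n; k(10)→9·(10−4)≡2=c; z(25)→9·(25−4)≡7=h (all mod 26).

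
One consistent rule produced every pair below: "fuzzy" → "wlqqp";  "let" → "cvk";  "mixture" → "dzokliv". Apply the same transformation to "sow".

Compare letters: f→w is +17, u→l is +17, z→q is +17 — a constant shift. Each letter is shifted forward by 17 in the alphabet (a Caesar shift of +17).
For sow: s+17=j, o+17=f, w+17=n.

jfn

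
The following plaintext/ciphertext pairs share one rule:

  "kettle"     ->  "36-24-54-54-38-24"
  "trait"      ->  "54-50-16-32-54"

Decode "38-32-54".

lit

k(#11)→36 and e(#5)→24: differences scale by 2, so n = 2·pos + 14. Each letter becomes 2×(its alphabet position, a=1..z=26) + 14.
Undoing it on 38-32-54: 38→(38−14)÷2=12=l, 32→(32−14)÷2=9=i, 54→(54−14)÷2=20=t.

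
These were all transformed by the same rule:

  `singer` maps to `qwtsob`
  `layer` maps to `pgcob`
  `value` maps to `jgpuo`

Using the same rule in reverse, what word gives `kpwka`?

s(18)→q(16) and i(8)→w(22) fit y≡15x+6 (mod 26); the inverse of 15 mod 26 is 7. This is an affine cipher: with a=0,…,z=25, each position x becomes (15x+6) mod 26.
Undoing it on kpwka: k(10)→7·(10−6)≡2=c; p(15)→7·(15−6)≡11=l; w(22)→7·(22−6)≡8=i; k(10)→7·(10−6)≡2=c; a(0)→7·(0−6)≡10=k (all mod 26).

click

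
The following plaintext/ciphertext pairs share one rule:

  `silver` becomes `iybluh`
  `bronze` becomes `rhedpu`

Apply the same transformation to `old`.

ebt

Compare letters: s→i is +16, i→y is +16, l→b is +16 — a constant shift. It's a constant shift of +16 (ROT16).
Applying it to old: o+16=e, l+16=b, d+16=t.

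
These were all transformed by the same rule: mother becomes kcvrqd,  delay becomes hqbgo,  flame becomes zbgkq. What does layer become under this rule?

bgoqd

m(12)→k(10) and o(14)→c(2) fit y≡9x+6 (mod 26); the inverse of 9 mod 26 is 3. This is an affine cipher: with a=0,…,z=25, each position x becomes (9x+6) mod 26.
For layer: l(11)→9·11+6≡1=b; a(0)→9·0+6≡6=g; y(24)→9·24+6≡14=o; e(4)→9·4+6≡16=q; r(17)→9·17+6≡3=d (all mod 26).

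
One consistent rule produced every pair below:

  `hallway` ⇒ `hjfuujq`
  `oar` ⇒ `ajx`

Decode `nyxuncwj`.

The output letters match the input read backwards, each shifted +9: hallway reversed is yawllah. Two steps: reverse the string, then apply a Caesar shift of +9.
Reversing it on nyxuncwj: shift back: n−9=e, y−9=p, x−9=o, u−9=l, n−9=e, c−9=t, w−9=n, j−9=a → epoletna; then reverse → antelope.

antelope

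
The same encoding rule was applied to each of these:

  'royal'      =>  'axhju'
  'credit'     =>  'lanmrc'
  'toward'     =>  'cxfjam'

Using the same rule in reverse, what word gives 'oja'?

Compare letters: r→a is +9, o→x is +9, y→h is +9 — a constant shift. Every letter moves 9 places later in the alphabet, wrapping around z→a.
Undoing it on oja: o−9=f, j−9=a, a−9=r.

far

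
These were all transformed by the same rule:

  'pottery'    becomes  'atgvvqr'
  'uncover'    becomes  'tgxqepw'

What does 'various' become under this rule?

Read the word backwards and shift each letter +2.
For various: reverse → suoirav; then shift: s+2=u, u+2=w, o+2=q, i+2=k, r+2=t, a+2=c, v+2=x.

uwqktcx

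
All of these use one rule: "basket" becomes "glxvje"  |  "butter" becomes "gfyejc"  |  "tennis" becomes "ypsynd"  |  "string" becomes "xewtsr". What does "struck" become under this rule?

xewfhv

Shifts by position in basket: pos 0: b→g (+5), pos 1: a→l (+11), pos 2: s→x (+5), pos 3: k→v (+11) — repeating every 2. The shifts repeat in a cycle of length 2: positions 0,1,… shift by +5, +11, then the pattern repeats.
For struck: s+5=x, t+11=e, r+5=w, u+11=f, c+5=h, k+11=v.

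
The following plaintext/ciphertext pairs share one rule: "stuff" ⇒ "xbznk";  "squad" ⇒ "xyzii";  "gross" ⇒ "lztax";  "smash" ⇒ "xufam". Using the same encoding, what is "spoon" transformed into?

xxtws

Shifts by position in stuff: pos 0: s→x (+5), pos 1: t→b (+8), pos 2: u→z (+5), pos 3: f→n (+8) — repeating every 2. The shifts repeat in a cycle of length 2: positions 0,1,… shift by +5, +8, then the pattern repeats.
Applying it to spoon: s+5=x, p+8=x, o+5=t, o+8=w, n+5=s.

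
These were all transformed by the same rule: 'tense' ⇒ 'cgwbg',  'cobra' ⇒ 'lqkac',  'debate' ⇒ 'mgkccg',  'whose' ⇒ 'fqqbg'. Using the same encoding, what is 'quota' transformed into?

zwqcc

The shift depends on letter class: consonant t→c is +9, but vowel e→g is +2. The rule splits by letter class: vowels +2, consonants +9.
Applying it to quota: q(cons)+9=z, u(vowel)+2=w, o(vowel)+2=q, t(cons)+9=c, a(vowel)+2=c.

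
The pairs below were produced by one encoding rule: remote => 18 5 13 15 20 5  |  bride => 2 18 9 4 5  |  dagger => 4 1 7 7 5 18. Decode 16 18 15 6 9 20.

profit

Each letter is replaced by its alphabet position (a=1, b=2, …, z=26).
Reversing it on 16 18 15 6 9 20: 16=p, 18=r, 15=o, 6=f, 9=i, 20=t.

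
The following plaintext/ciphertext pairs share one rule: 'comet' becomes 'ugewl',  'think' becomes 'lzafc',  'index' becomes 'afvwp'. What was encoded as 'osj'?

Every letter moves 18 places later in the alphabet, wrapping around z→a.
Reversing it on osj: o−18=w, s−18=a, j−18=r.

war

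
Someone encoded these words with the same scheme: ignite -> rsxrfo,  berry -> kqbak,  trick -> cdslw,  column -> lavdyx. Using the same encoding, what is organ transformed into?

Shifts by position in ignite: pos 0: i→r (+9), pos 1: g→s (+12), pos 2: n→x (+10), pos 3: i→r (+9), pos 4: t→f (+12), pos 5: e→o (+10) — repeating every 3. It's a Vigenère-style cipher with numeric key [9,12,10]: position i shifts by key[i mod 3].
Applying it to organ: o+9=x, r+12=d, g+10=q, a+9=j, n+12=z.

xdqjz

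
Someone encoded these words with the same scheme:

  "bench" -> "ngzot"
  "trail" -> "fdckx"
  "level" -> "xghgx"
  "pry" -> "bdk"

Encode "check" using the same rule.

otgow

The shift depends on letter class: consonant b→n is +12, but vowel e→g is +2. Two shifts are in play — +2 for a/e/i/o/u, +12 for every other letter.
Applying it to check: c(cons)+12=o, h(cons)+12=t, e(vowel)+2=g, c(cons)+12=o, k(cons)+12=w.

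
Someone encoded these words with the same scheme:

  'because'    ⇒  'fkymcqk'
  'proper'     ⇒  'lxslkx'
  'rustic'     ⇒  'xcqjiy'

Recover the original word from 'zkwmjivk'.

Each letter's alphabet position (a=0..z=25) is mapped through 19·x+12 mod 26 — an affine cipher.
Decoding zkwmjivk: z(25)→11·(25−12)≡13=n; k(10)→11·(10−12)≡4=e; w(22)→11·(22−12)≡6=g; m(12)→11·(12−12)≡0=a; j(9)→11·(9−12)≡19=t; i(8)→11·(8−12)≡8=i; v(21)→11·(21−12)≡21=v; k(10)→11·(10−12)≡4=e (all mod 26).

negative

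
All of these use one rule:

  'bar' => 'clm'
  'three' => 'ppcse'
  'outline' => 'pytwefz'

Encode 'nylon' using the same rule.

The output letters match the input read backwards, each shifted +11: bar reversed is rab. Two steps: reverse the string, then apply a Caesar shift of +11.
On nylon: reverse → nolyn; then shift: n+11=y, o+11=z, l+11=w, y+11=j, n+11=y.

yzwjy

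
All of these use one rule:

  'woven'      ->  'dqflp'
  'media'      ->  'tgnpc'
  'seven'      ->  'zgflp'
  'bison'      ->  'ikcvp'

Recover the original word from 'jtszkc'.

Shifts by position in woven: pos 0: w→d (+7), pos 1: o→q (+2), pos 2: v→f (+10), pos 3: e→l (+7), pos 4: n→p (+2) — repeating every 3. The shifts repeat in a cycle of length 3: positions 0,1,… shift by +7, +2, +10, then the pattern repeats.
Decoding jtszkc: j−7=c, t−2=r, s−10=i, z−7=s, k−2=i, c−10=s.

crisis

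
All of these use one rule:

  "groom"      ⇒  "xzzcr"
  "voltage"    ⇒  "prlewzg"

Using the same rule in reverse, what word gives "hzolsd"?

shadow

The word is reversed, then every letter is shifted forward by 11.
Reversing it on hzolsd: shift back: h−11=w, z−11=o, o−11=d, l−11=a, s−11=h, d−11=s → wodahs; then reverse → shadow.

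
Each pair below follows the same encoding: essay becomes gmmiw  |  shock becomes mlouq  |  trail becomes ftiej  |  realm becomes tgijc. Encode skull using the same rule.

mqyjj

e(4)→g(6) and s(18)→m(12) fit y≡19x+8 (mod 26); the inverse of 19 mod 26 is 11. Treating letters as 0–25, the rule is x ↦ 19x + 8 (mod 26).
Applying it to skull: s(18)→19·18+8≡12=m; k(10)→19·10+8≡16=q; u(20)→19·20+8≡24=y; l(11)→19·11+8≡9=j; l(11)→19·11+8≡9=j (all mod 26).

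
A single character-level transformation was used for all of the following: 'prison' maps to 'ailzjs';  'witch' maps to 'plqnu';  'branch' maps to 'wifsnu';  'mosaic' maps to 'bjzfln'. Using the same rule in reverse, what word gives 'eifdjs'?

dragon

Each letter's alphabet position (a=0..z=25) is mapped through 17·x+5 mod 26 — an affine cipher.
Reversing it on eifdjs: e(4)→23·(4−5)≡3=d; i(8)→23·(8−5)≡17=r; f(5)→23·(5−5)≡0=a; d(3)→23·(3−5)≡6=g; j(9)→23·(9−5)≡14=o; s(18)→23·(18−5)≡13=n (all mod 26).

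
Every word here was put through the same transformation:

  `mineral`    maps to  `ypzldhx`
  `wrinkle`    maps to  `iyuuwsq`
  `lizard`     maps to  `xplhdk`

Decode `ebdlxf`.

surely

Shifts by position in mineral: pos 0: m→y (+12), pos 1: i→p (+7), pos 2: n→z (+12), pos 3: e→l (+7) — repeating every 2. It's a Vigenère-style cipher with numeric key [12,7]: position i shifts by key[i mod 2].
Undoing it on ebdlxf: e−12=s, b−7=u, d−12=r, l−7=e, x−12=l, f−7=y.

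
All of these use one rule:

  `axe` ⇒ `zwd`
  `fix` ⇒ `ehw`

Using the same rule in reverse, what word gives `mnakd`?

noble

Compare letters: a→z is +25, x→w is +25, e→d is +25 — a constant shift. This is a Caesar cipher with shift 25.
Reversing it on mnakd: m−25=n, n−25=o, a−25=b, k−25=l, d−25=e.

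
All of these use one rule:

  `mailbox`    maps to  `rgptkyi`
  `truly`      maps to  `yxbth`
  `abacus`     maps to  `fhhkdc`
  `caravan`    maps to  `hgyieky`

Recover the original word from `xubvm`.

sound

Letter i (0-indexed) is shifted by i+5, so successive shifts are 5, 6, 7, ….
Undoing it on xubvm: x−5=s, u−6=o, b−7=u, v−8=n, m−9=d.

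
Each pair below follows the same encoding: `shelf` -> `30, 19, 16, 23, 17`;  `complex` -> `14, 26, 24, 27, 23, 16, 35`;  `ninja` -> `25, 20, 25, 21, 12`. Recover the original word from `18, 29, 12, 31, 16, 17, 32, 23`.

grateful

Letters become their 1-based position plus 11 (so a→12, b→13, …).
Undoing it on 18, 29, 12, 31, 16, 17, 32, 23: 18→(18−11)÷1=7=g, 29→(29−11)÷1=18=r, 12→(12−11)÷1=1=a, 31→(31−11)÷1=20=t, 16→(16−11)÷1=5=e, 17→(17−11)÷1=6=f, 32→(32−11)÷1=21=u, 23→(23−11)÷1=12=l.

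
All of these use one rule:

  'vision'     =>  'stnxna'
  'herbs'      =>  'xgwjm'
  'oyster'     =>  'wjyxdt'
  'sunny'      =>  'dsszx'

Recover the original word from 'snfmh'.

Read the word backwards and shift each letter +5.
Undoing it on snfmh: shift back: s−5=n, n−5=i, f−5=a, m−5=h, h−5=c → niahc; then reverse → chain.

chain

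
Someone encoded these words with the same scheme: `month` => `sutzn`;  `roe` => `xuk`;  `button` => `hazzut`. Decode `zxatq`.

Compare letters: m→s is +6, o→u is +6, n→t is +6 — a constant shift. This is a Caesar cipher with shift 6.
Undoing it on zxatq: z−6=t, x−6=r, a−6=u, t−6=n, q−6=k.

trunk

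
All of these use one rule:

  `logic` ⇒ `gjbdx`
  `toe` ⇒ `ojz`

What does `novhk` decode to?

Compare letters: l→g is +21, o→j is +21, g→b is +21 — a constant shift. Every letter moves 21 places later in the alphabet, wrapping around z→a.
Undoing it on novhk: n−21=s, o−21=t, v−21=a, h−21=m, k−21=p.

stamp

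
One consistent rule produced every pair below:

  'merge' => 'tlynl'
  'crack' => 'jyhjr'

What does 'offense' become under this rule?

Compare letters: m→t is +7, e→l is +7, r→y is +7 — a constant shift. This is a Caesar cipher with shift 7.
For offense: o+7=v, f+7=m, f+7=m, e+7=l, n+7=u, s+7=z, e+7=l.

vmmluzl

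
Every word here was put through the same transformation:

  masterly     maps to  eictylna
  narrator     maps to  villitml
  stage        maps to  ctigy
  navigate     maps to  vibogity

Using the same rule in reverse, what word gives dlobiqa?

m(12)→e(4) and a(0)→i(8) fit y≡17x+8 (mod 26); the inverse of 17 mod 26 is 23. Treating letters as 0–25, the rule is x ↦ 17x + 8 (mod 26).
Reversing it on dlobiqa: d(3)→23·(3−8)≡15=p; l(11)→23·(11−8)≡17=r; o(14)→23·(14−8)≡8=i; b(1)→23·(1−8)≡21=v; i(8)→23·(8−8)≡0=a; q(16)→23·(16−8)≡2=c; a(0)→23·(0−8)≡24=y (all mod 26).

privacy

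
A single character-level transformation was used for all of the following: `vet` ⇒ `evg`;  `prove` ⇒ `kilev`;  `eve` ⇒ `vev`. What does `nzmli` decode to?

Each pair mirrors across the alphabet (v↔e, e↔v, t↔g): positions sum to 25. Letters are reflected about the middle of the alphabet (position → 25−position): Atbash.
Undoing it on nzmli: n↔m, z↔a, m↔n, l↔o, i↔r.

manor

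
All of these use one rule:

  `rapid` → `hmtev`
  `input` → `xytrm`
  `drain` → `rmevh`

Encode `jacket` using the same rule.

xiogen

The output letters match the input read backwards, each shifted +4: rapid reversed is dipar. Two steps: reverse the string, then apply a Caesar shift of +4.
For jacket: reverse → tekcaj; then shift: t+4=x, e+4=i, k+4=o, c+4=g, a+4=e, j+4=n.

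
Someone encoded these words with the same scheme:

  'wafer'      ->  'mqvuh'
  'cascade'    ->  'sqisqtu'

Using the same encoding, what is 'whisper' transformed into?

Compare letters: w→m is +16, a→q is +16, f→v is +16 — a constant shift. It's a constant shift of +16 (ROT16).
On whisper: w+16=m, h+16=x, i+16=y, s+16=i, p+16=f, e+16=u, r+16=h.

mxyifuh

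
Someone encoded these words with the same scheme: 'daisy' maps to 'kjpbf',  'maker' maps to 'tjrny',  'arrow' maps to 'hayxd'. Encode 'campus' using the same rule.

Shifts by position in daisy: pos 0: d→k (+7), pos 1: a→j (+9), pos 2: i→p (+7), pos 3: s→b (+9) — repeating every 2. A repeating key of period 2 is used — shifts +7, +9 over and over.
For campus: c+7=j, a+9=j, m+7=t, p+9=y, u+7=b, s+9=b.

jjtybb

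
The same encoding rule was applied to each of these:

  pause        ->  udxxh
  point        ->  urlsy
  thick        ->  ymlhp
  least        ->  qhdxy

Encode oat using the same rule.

rdy

Vowels shift forward by 3 and consonants shift forward by 5.
For oat: o(vowel)+3=r, a(vowel)+3=d, t(cons)+5=y.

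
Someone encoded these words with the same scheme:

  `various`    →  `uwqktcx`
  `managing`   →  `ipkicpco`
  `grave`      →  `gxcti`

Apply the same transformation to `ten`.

pgv

Two steps: reverse the string, then apply a Caesar shift of +2.
On ten: reverse → net; then shift: n+2=p, e+2=g, t+2=v.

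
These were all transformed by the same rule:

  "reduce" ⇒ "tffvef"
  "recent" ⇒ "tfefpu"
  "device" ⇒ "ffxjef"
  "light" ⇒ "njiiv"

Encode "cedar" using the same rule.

Shifts by position in reduce: pos 0: r→t (+2), pos 1: e→f (+1), pos 2: d→f (+2), pos 3: u→v (+1) — repeating every 2. The shifts repeat in a cycle of length 2: positions 0,1,… shift by +2, +1, then the pattern repeats.
Applying it to cedar: c+2=e, e+1=f, d+2=f, a+1=b, r+2=t.

effbt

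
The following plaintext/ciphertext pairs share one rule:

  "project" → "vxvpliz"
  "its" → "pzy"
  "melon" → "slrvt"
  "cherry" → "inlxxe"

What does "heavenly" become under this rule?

nlhbltre

The shift depends on letter class: consonant p→v is +6, but vowel o→v is +7. Vowels shift forward by 7 and consonants shift forward by 6.
On heavenly: h(cons)+6=n, e(vowel)+7=l, a(vowel)+7=h, v(cons)+6=b, e(vowel)+7=l, n(cons)+6=t, l(cons)+6=r, y(cons)+6=e.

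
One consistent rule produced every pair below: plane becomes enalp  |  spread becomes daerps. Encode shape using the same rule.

epahs

The output letters match the input read backwards: plane reversed is enalp. It's just the letters in reverse order.
Applying it to shape: reverse → epahs.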